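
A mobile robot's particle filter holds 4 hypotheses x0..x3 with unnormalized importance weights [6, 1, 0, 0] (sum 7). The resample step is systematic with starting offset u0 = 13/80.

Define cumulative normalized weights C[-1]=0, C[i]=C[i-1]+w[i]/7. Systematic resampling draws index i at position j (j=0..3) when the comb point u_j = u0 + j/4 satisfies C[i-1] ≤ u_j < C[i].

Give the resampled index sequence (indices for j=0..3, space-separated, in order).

C = [6/7, 1, 1, 1]
j=0: u_0=13/80 ∈ [0, 6/7) → index 0
j=1: u_1=33/80 ∈ [0, 6/7) → index 0
j=2: u_2=53/80 ∈ [0, 6/7) → index 0
j=3: u_3=73/80 ∈ [6/7, 1) → index 1

0 0 0 1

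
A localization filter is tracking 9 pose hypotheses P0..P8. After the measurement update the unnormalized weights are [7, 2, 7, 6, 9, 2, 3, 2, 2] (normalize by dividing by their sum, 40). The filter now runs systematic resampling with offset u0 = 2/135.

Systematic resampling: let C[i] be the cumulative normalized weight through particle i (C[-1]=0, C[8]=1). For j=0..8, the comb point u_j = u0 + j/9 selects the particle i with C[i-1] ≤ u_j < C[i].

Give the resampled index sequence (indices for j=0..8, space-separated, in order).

0 0 2 2 3 4 4 5 7

C = [7/40, 9/40, 2/5, 11/20, 31/40, 33/40, 9/10, 19/20, 1]
j=0: u_0=2/135 ∈ [0, 7/40) → index 0
j=1: u_1=17/135 ∈ [0, 7/40) → index 0
j=2: u_2=32/135 ∈ [9/40, 2/5) → index 2
j=3: u_3=47/135 ∈ [9/40, 2/5) → index 2
j=4: u_4=62/135 ∈ [2/5, 11/20) → index 3
j=5: u_5=77/135 ∈ [11/20, 31/40) → index 4
j=6: u_6=92/135 ∈ [11/20, 31/40) → index 4
j=7: u_7=107/135 ∈ [31/40, 33/40) → index 5
j=8: u_8=122/135 ∈ [9/10, 19/20) → index 7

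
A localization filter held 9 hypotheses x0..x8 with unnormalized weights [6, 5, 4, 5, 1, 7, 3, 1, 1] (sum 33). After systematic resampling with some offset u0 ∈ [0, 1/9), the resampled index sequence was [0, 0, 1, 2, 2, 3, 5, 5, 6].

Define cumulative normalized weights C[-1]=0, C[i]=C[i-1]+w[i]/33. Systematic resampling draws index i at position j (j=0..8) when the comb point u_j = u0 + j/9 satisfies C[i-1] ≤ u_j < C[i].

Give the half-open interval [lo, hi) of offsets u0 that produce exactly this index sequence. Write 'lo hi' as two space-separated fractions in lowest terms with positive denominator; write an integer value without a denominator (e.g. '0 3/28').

C = [2/11, 1/3, 5/11, 20/33, 7/11, 28/33, 31/33, 32/33, 1]
j=0 picked index 0: u0 ∈ [0, 2/11)
j=1 picked index 0: u0 ∈ [-1/9, 7/99)
j=2 picked index 1: u0 ∈ [-4/99, 1/9)
j=3 picked index 2: u0 ∈ [0, 4/33)
j=4 picked index 2: u0 ∈ [-1/9, 1/99)
j=5 picked index 3: u0 ∈ [-10/99, 5/99)
j=6 picked index 5: u0 ∈ [-1/33, 2/11)
j=7 picked index 5: u0 ∈ [-14/99, 7/99)
j=8 picked index 6: u0 ∈ [-4/99, 5/99)
intersection: [0, 1/99)

0 1/99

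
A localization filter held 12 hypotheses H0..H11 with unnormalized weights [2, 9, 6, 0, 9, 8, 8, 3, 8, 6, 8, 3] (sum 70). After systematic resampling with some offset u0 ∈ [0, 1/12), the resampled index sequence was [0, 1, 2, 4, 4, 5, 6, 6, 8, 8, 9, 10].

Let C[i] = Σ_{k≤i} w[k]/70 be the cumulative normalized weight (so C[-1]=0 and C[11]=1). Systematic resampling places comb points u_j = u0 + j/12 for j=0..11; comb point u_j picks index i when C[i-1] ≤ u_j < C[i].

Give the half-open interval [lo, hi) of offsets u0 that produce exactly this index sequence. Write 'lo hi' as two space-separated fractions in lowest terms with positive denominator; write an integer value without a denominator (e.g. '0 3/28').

C = [1/35, 11/70, 17/70, 17/70, 13/35, 17/35, 3/5, 9/14, 53/70, 59/70, 67/70, 1]
j=0 picked index 0: u0 ∈ [0, 1/35)
j=1 picked index 1: u0 ∈ [-23/420, 31/420)
j=2 picked index 2: u0 ∈ [-1/105, 8/105)
j=3 picked index 4: u0 ∈ [-1/140, 17/140)
j=4 picked index 4: u0 ∈ [-19/210, 4/105)
j=5 picked index 5: u0 ∈ [-19/420, 29/420)
j=6 picked index 6: u0 ∈ [-1/70, 1/10)
j=7 picked index 6: u0 ∈ [-41/420, 1/60)
j=8 picked index 8: u0 ∈ [-1/42, 19/210)
j=9 picked index 8: u0 ∈ [-3/28, 1/140)
j=10 picked index 9: u0 ∈ [-8/105, 1/105)
j=11 picked index 10: u0 ∈ [-31/420, 17/420)
intersection: [0, 1/140)

0 1/140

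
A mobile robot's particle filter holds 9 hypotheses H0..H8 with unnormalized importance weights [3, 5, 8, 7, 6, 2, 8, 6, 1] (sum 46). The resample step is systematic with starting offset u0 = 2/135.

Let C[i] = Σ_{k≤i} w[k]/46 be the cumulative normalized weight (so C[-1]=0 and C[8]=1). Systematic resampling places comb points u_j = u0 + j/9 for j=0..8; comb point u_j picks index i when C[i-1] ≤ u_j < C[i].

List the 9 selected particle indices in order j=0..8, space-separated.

C = [3/46, 4/23, 8/23, 1/2, 29/46, 31/46, 39/46, 45/46, 1]
j=0: u_0=2/135 ∈ [0, 3/46) → index 0
j=1: u_1=17/135 ∈ [3/46, 4/23) → index 1
j=2: u_2=32/135 ∈ [4/23, 8/23) → index 2
j=3: u_3=47/135 ∈ [8/23, 1/2) → index 3
j=4: u_4=62/135 ∈ [8/23, 1/2) → index 3
j=5: u_5=77/135 ∈ [1/2, 29/46) → index 4
j=6: u_6=92/135 ∈ [31/46, 39/46) → index 6
j=7: u_7=107/135 ∈ [31/46, 39/46) → index 6
j=8: u_8=122/135 ∈ [39/46, 45/46) → index 7

0 1 2 3 3 4 6 6 7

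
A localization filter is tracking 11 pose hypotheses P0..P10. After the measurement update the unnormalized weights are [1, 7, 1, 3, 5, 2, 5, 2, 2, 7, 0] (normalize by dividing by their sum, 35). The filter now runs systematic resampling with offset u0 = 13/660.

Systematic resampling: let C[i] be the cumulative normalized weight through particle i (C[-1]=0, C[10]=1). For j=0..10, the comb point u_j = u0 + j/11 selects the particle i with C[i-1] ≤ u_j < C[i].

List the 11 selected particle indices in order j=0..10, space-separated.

0 1 1 3 4 4 6 6 8 9 9

C = [1/35, 8/35, 9/35, 12/35, 17/35, 19/35, 24/35, 26/35, 4/5, 1, 1]
j=0: u_0=13/660 ∈ [0, 1/35) → index 0
j=1: u_1=73/660 ∈ [1/35, 8/35) → index 1
j=2: u_2=133/660 ∈ [1/35, 8/35) → index 1
j=3: u_3=193/660 ∈ [9/35, 12/35) → index 3
j=4: u_4=23/60 ∈ [12/35, 17/35) → index 4
j=5: u_5=313/660 ∈ [12/35, 17/35) → index 4
j=6: u_6=373/660 ∈ [19/35, 24/35) → index 6
j=7: u_7=433/660 ∈ [19/35, 24/35) → index 6
j=8: u_8=493/660 ∈ [26/35, 4/5) → index 8
j=9: u_9=553/660 ∈ [4/5, 1) → index 9
j=10: u_10=613/660 ∈ [4/5, 1) → index 9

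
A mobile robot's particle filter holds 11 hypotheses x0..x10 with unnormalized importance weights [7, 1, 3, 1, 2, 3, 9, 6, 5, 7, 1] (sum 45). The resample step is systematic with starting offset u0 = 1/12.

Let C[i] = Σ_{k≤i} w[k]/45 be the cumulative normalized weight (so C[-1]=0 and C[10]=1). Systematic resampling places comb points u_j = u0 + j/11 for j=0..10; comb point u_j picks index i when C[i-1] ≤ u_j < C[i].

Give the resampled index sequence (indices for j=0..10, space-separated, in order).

C = [7/45, 8/45, 11/45, 4/15, 14/45, 17/45, 26/45, 32/45, 37/45, 44/45, 1]
j=0: u_0=1/12 ∈ [0, 7/45) → index 0
j=1: u_1=23/132 ∈ [7/45, 8/45) → index 1
j=2: u_2=35/132 ∈ [11/45, 4/15) → index 3
j=3: u_3=47/132 ∈ [14/45, 17/45) → index 5
j=4: u_4=59/132 ∈ [17/45, 26/45) → index 6
j=5: u_5=71/132 ∈ [17/45, 26/45) → index 6
j=6: u_6=83/132 ∈ [26/45, 32/45) → index 7
j=7: u_7=95/132 ∈ [32/45, 37/45) → index 8
j=8: u_8=107/132 ∈ [32/45, 37/45) → index 8
j=9: u_9=119/132 ∈ [37/45, 44/45) → index 9
j=10: u_10=131/132 ∈ [44/45, 1) → index 10

0 1 3 5 6 6 7 8 8 9 10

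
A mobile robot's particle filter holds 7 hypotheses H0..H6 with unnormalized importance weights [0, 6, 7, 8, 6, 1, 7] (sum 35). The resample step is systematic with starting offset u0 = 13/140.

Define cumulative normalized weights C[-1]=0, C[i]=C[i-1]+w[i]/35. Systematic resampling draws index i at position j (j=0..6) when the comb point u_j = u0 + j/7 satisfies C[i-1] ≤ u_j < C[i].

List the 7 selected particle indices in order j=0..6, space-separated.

1 2 3 3 4 6 6

C = [0, 6/35, 13/35, 3/5, 27/35, 4/5, 1]
j=0: u_0=13/140 ∈ [0, 6/35) → index 1
j=1: u_1=33/140 ∈ [6/35, 13/35) → index 2
j=2: u_2=53/140 ∈ [13/35, 3/5) → index 3
j=3: u_3=73/140 ∈ [13/35, 3/5) → index 3
j=4: u_4=93/140 ∈ [3/5, 27/35) → index 4
j=5: u_5=113/140 ∈ [4/5, 1) → index 6
j=6: u_6=19/20 ∈ [4/5, 1) → index 6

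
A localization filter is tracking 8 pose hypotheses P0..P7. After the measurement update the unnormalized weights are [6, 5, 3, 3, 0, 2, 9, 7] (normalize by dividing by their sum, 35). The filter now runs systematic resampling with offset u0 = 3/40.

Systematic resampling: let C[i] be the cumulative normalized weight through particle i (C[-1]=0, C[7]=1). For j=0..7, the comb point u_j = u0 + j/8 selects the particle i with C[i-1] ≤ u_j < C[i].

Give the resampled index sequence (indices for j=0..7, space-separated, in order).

C = [6/35, 11/35, 2/5, 17/35, 17/35, 19/35, 4/5, 1]
j=0: u_0=3/40 ∈ [0, 6/35) → index 0
j=1: u_1=1/5 ∈ [6/35, 11/35) → index 1
j=2: u_2=13/40 ∈ [11/35, 2/5) → index 2
j=3: u_3=9/20 ∈ [2/5, 17/35) → index 3
j=4: u_4=23/40 ∈ [19/35, 4/5) → index 6
j=5: u_5=7/10 ∈ [19/35, 4/5) → index 6
j=6: u_6=33/40 ∈ [4/5, 1) → index 7
j=7: u_7=19/20 ∈ [4/5, 1) → index 7

0 1 2 3 6 6 7 7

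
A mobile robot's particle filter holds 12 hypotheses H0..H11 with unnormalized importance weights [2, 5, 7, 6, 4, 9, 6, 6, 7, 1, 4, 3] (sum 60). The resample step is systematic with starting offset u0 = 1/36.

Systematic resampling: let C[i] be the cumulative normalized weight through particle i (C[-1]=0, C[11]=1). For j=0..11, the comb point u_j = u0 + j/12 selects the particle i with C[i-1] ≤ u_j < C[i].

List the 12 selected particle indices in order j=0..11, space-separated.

C = [1/30, 7/60, 7/30, 1/3, 2/5, 11/20, 13/20, 3/4, 13/15, 53/60, 19/20, 1]
j=0: u_0=1/36 ∈ [0, 1/30) → index 0
j=1: u_1=1/9 ∈ [1/30, 7/60) → index 1
j=2: u_2=7/36 ∈ [7/60, 7/30) → index 2
j=3: u_3=5/18 ∈ [7/30, 1/3) → index 3
j=4: u_4=13/36 ∈ [1/3, 2/5) → index 4
j=5: u_5=4/9 ∈ [2/5, 11/20) → index 5
j=6: u_6=19/36 ∈ [2/5, 11/20) → index 5
j=7: u_7=11/18 ∈ [11/20, 13/20) → index 6
j=8: u_8=25/36 ∈ [13/20, 3/4) → index 7
j=9: u_9=7/9 ∈ [3/4, 13/15) → index 8
j=10: u_10=31/36 ∈ [3/4, 13/15) → index 8
j=11: u_11=17/18 ∈ [53/60, 19/20) → index 10

0 1 2 3 4 5 5 6 7 8 8 10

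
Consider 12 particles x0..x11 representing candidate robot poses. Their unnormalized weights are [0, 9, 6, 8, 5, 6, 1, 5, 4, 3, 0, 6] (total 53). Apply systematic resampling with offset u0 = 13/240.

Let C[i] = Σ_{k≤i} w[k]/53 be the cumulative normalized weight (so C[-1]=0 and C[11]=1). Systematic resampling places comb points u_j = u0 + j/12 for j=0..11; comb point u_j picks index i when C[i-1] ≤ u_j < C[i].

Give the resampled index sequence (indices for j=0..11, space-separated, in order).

1 1 2 3 3 4 5 5 7 8 11 11

C = [0, 9/53, 15/53, 23/53, 28/53, 34/53, 35/53, 40/53, 44/53, 47/53, 47/53, 1]
j=0: u_0=13/240 ∈ [0, 9/53) → index 1
j=1: u_1=11/80 ∈ [0, 9/53) → index 1
j=2: u_2=53/240 ∈ [9/53, 15/53) → index 2
j=3: u_3=73/240 ∈ [15/53, 23/53) → index 3
j=4: u_4=31/80 ∈ [15/53, 23/53) → index 3
j=5: u_5=113/240 ∈ [23/53, 28/53) → index 4
j=6: u_6=133/240 ∈ [28/53, 34/53) → index 5
j=7: u_7=51/80 ∈ [28/53, 34/53) → index 5
j=8: u_8=173/240 ∈ [35/53, 40/53) → index 7
j=9: u_9=193/240 ∈ [40/53, 44/53) → index 8
j=10: u_10=71/80 ∈ [47/53, 1) → index 11
j=11: u_11=233/240 ∈ [47/53, 1) → index 11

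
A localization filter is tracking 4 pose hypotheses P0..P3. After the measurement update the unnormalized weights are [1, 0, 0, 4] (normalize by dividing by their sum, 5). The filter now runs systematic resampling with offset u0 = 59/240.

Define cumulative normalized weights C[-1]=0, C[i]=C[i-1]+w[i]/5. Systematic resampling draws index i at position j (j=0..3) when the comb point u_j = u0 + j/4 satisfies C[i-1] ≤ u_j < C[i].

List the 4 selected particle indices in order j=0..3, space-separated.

3 3 3 3

C = [1/5, 1/5, 1/5, 1]
j=0: u_0=59/240 ∈ [1/5, 1) → index 3
j=1: u_1=119/240 ∈ [1/5, 1) → index 3
j=2: u_2=179/240 ∈ [1/5, 1) → index 3
j=3: u_3=239/240 ∈ [1/5, 1) → index 3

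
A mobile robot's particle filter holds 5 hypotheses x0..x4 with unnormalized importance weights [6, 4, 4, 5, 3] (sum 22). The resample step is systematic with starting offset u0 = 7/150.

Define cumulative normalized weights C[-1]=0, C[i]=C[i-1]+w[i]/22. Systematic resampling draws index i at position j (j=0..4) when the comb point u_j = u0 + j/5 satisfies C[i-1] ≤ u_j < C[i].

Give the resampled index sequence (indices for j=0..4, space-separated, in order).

C = [3/11, 5/11, 7/11, 19/22, 1]
j=0: u_0=7/150 ∈ [0, 3/11) → index 0
j=1: u_1=37/150 ∈ [0, 3/11) → index 0
j=2: u_2=67/150 ∈ [3/11, 5/11) → index 1
j=3: u_3=97/150 ∈ [7/11, 19/22) → index 3
j=4: u_4=127/150 ∈ [7/11, 19/22) → index 3

0 0 1 3 3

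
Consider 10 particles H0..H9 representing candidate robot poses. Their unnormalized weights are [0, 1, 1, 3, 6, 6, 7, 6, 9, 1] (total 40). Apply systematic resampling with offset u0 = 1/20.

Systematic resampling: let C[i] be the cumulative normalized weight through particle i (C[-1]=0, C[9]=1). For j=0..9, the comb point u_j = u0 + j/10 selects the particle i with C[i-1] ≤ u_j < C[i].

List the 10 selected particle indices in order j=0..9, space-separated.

C = [0, 1/40, 1/20, 1/8, 11/40, 17/40, 3/5, 3/4, 39/40, 1]
j=0: u_0=1/20 ∈ [1/20, 1/8) → index 3
j=1: u_1=3/20 ∈ [1/8, 11/40) → index 4
j=2: u_2=1/4 ∈ [1/8, 11/40) → index 4
j=3: u_3=7/20 ∈ [11/40, 17/40) → index 5
j=4: u_4=9/20 ∈ [17/40, 3/5) → index 6
j=5: u_5=11/20 ∈ [17/40, 3/5) → index 6
j=6: u_6=13/20 ∈ [3/5, 3/4) → index 7
j=7: u_7=3/4 ∈ [3/4, 39/40) → index 8
j=8: u_8=17/20 ∈ [3/4, 39/40) → index 8
j=9: u_9=19/20 ∈ [3/4, 39/40) → index 8

3 4 4 5 6 6 7 8 8 8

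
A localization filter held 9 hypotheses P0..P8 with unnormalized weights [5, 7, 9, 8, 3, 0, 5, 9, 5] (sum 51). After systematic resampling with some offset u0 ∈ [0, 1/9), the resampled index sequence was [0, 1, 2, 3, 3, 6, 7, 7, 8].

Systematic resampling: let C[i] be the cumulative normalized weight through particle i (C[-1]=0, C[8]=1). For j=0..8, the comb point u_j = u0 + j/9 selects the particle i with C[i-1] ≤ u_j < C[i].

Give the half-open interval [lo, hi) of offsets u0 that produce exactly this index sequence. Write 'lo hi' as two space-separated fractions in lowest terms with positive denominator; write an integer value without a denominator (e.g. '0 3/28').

4/51 5/51

C = [5/51, 4/17, 7/17, 29/51, 32/51, 32/51, 37/51, 46/51, 1]
j=0 picked index 0: u0 ∈ [0, 5/51)
j=1 picked index 1: u0 ∈ [-2/153, 19/153)
j=2 picked index 2: u0 ∈ [2/153, 29/153)
j=3 picked index 3: u0 ∈ [4/51, 4/17)
j=4 picked index 3: u0 ∈ [-5/153, 19/153)
j=5 picked index 6: u0 ∈ [11/153, 26/153)
j=6 picked index 7: u0 ∈ [1/17, 4/17)
j=7 picked index 7: u0 ∈ [-8/153, 19/153)
j=8 picked index 8: u0 ∈ [2/153, 1/9)
intersection: [4/51, 5/51)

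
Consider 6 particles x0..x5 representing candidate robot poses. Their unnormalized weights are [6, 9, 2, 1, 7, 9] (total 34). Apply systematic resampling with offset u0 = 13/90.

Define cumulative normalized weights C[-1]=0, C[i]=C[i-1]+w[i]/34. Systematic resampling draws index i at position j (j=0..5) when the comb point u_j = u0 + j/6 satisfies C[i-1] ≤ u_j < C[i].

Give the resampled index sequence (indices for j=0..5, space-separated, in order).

C = [3/17, 15/34, 1/2, 9/17, 25/34, 1]
j=0: u_0=13/90 ∈ [0, 3/17) → index 0
j=1: u_1=14/45 ∈ [3/17, 15/34) → index 1
j=2: u_2=43/90 ∈ [15/34, 1/2) → index 2
j=3: u_3=29/45 ∈ [9/17, 25/34) → index 4
j=4: u_4=73/90 ∈ [25/34, 1) → index 5
j=5: u_5=44/45 ∈ [25/34, 1) → index 5

0 1 2 4 5 5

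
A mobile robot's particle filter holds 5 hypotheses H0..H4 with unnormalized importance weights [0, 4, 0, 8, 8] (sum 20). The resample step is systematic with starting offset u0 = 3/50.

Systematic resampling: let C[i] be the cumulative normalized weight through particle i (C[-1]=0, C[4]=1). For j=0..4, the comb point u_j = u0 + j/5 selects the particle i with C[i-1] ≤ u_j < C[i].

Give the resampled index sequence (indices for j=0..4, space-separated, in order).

C = [0, 1/5, 1/5, 3/5, 1]
j=0: u_0=3/50 ∈ [0, 1/5) → index 1
j=1: u_1=13/50 ∈ [1/5, 3/5) → index 3
j=2: u_2=23/50 ∈ [1/5, 3/5) → index 3
j=3: u_3=33/50 ∈ [3/5, 1) → index 4
j=4: u_4=43/50 ∈ [3/5, 1) → index 4

1 3 3 4 4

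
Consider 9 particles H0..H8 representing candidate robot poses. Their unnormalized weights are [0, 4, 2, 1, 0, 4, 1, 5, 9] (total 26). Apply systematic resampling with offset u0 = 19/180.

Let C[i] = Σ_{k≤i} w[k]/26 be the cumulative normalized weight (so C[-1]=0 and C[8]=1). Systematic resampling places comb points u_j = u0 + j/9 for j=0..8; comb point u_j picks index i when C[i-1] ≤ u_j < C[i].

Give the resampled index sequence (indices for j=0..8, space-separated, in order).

1 2 5 6 7 8 8 8 8

C = [0, 2/13, 3/13, 7/26, 7/26, 11/26, 6/13, 17/26, 1]
j=0: u_0=19/180 ∈ [0, 2/13) → index 1
j=1: u_1=13/60 ∈ [2/13, 3/13) → index 2
j=2: u_2=59/180 ∈ [7/26, 11/26) → index 5
j=3: u_3=79/180 ∈ [11/26, 6/13) → index 6
j=4: u_4=11/20 ∈ [6/13, 17/26) → index 7
j=5: u_5=119/180 ∈ [17/26, 1) → index 8
j=6: u_6=139/180 ∈ [17/26, 1) → index 8
j=7: u_7=53/60 ∈ [17/26, 1) → index 8
j=8: u_8=179/180 ∈ [17/26, 1) → index 8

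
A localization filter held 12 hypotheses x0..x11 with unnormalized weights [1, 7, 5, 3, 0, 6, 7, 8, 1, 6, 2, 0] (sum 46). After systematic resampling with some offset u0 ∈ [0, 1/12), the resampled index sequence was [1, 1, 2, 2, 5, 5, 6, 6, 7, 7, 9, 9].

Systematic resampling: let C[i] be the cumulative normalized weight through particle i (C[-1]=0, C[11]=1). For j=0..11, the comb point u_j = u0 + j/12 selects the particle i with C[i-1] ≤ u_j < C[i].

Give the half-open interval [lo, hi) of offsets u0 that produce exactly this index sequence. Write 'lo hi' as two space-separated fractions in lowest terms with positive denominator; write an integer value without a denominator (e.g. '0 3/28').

1/46 3/92

C = [1/46, 4/23, 13/46, 8/23, 8/23, 11/23, 29/46, 37/46, 19/23, 22/23, 1, 1]
j=0 picked index 1: u0 ∈ [1/46, 4/23)
j=1 picked index 1: u0 ∈ [-17/276, 25/276)
j=2 picked index 2: u0 ∈ [1/138, 8/69)
j=3 picked index 2: u0 ∈ [-7/92, 3/92)
j=4 picked index 5: u0 ∈ [1/69, 10/69)
j=5 picked index 5: u0 ∈ [-19/276, 17/276)
j=6 picked index 6: u0 ∈ [-1/46, 3/23)
j=7 picked index 6: u0 ∈ [-29/276, 13/276)
j=8 picked index 7: u0 ∈ [-5/138, 19/138)
j=9 picked index 7: u0 ∈ [-11/92, 5/92)
j=10 picked index 9: u0 ∈ [-1/138, 17/138)
j=11 picked index 9: u0 ∈ [-25/276, 11/276)
intersection: [1/46, 3/92)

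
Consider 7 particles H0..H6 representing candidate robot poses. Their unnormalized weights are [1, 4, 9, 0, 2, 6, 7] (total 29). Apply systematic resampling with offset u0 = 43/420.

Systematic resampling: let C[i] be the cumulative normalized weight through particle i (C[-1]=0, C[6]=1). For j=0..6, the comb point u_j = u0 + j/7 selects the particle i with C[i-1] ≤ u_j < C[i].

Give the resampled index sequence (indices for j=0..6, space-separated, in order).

1 2 2 4 5 6 6

C = [1/29, 5/29, 14/29, 14/29, 16/29, 22/29, 1]
j=0: u_0=43/420 ∈ [1/29, 5/29) → index 1
j=1: u_1=103/420 ∈ [5/29, 14/29) → index 2
j=2: u_2=163/420 ∈ [5/29, 14/29) → index 2
j=3: u_3=223/420 ∈ [14/29, 16/29) → index 4
j=4: u_4=283/420 ∈ [16/29, 22/29) → index 5
j=5: u_5=49/60 ∈ [22/29, 1) → index 6
j=6: u_6=403/420 ∈ [22/29, 1) → index 6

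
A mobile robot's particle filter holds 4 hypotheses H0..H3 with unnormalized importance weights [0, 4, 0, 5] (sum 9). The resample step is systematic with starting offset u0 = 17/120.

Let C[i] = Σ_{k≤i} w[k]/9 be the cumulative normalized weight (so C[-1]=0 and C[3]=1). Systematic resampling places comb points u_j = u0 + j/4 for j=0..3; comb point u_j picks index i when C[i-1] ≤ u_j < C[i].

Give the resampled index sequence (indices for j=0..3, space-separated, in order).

1 1 3 3

C = [0, 4/9, 4/9, 1]
j=0: u_0=17/120 ∈ [0, 4/9) → index 1
j=1: u_1=47/120 ∈ [0, 4/9) → index 1
j=2: u_2=77/120 ∈ [4/9, 1) → index 3
j=3: u_3=107/120 ∈ [4/9, 1) → index 3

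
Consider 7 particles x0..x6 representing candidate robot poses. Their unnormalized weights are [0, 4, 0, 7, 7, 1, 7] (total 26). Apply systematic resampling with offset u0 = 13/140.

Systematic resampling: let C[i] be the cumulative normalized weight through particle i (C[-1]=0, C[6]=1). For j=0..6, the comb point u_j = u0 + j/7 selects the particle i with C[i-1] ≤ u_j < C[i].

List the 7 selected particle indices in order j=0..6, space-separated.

C = [0, 2/13, 2/13, 11/26, 9/13, 19/26, 1]
j=0: u_0=13/140 ∈ [0, 2/13) → index 1
j=1: u_1=33/140 ∈ [2/13, 11/26) → index 3
j=2: u_2=53/140 ∈ [2/13, 11/26) → index 3
j=3: u_3=73/140 ∈ [11/26, 9/13) → index 4
j=4: u_4=93/140 ∈ [11/26, 9/13) → index 4
j=5: u_5=113/140 ∈ [19/26, 1) → index 6
j=6: u_6=19/20 ∈ [19/26, 1) → index 6

1 3 3 4 4 6 6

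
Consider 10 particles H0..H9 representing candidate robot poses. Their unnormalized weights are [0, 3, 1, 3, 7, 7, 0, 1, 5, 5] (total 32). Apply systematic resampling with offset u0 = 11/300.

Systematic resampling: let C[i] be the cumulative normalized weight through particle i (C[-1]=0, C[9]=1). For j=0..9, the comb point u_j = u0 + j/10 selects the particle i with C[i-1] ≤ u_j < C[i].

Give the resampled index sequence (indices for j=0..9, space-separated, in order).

C = [0, 3/32, 1/8, 7/32, 7/16, 21/32, 21/32, 11/16, 27/32, 1]
j=0: u_0=11/300 ∈ [0, 3/32) → index 1
j=1: u_1=41/300 ∈ [1/8, 7/32) → index 3
j=2: u_2=71/300 ∈ [7/32, 7/16) → index 4
j=3: u_3=101/300 ∈ [7/32, 7/16) → index 4
j=4: u_4=131/300 ∈ [7/32, 7/16) → index 4
j=5: u_5=161/300 ∈ [7/16, 21/32) → index 5
j=6: u_6=191/300 ∈ [7/16, 21/32) → index 5
j=7: u_7=221/300 ∈ [11/16, 27/32) → index 8
j=8: u_8=251/300 ∈ [11/16, 27/32) → index 8
j=9: u_9=281/300 ∈ [27/32, 1) → index 9

1 3 4 4 4 5 5 8 8 9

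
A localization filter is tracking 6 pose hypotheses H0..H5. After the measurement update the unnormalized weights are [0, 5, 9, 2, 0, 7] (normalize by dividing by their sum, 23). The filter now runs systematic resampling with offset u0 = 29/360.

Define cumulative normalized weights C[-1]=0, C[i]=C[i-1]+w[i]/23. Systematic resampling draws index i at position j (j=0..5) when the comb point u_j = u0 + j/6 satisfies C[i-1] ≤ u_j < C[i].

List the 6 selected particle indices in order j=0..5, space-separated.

C = [0, 5/23, 14/23, 16/23, 16/23, 1]
j=0: u_0=29/360 ∈ [0, 5/23) → index 1
j=1: u_1=89/360 ∈ [5/23, 14/23) → index 2
j=2: u_2=149/360 ∈ [5/23, 14/23) → index 2
j=3: u_3=209/360 ∈ [5/23, 14/23) → index 2
j=4: u_4=269/360 ∈ [16/23, 1) → index 5
j=5: u_5=329/360 ∈ [16/23, 1) → index 5

1 2 2 2 5 5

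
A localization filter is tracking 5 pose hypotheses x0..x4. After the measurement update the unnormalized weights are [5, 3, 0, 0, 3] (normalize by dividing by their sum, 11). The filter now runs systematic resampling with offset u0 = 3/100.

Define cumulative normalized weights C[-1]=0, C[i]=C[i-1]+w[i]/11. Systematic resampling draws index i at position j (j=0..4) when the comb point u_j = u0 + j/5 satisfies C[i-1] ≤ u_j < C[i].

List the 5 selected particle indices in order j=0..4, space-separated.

0 0 0 1 4

C = [5/11, 8/11, 8/11, 8/11, 1]
j=0: u_0=3/100 ∈ [0, 5/11) → index 0
j=1: u_1=23/100 ∈ [0, 5/11) → index 0
j=2: u_2=43/100 ∈ [0, 5/11) → index 0
j=3: u_3=63/100 ∈ [5/11, 8/11) → index 1
j=4: u_4=83/100 ∈ [8/11, 1) → index 4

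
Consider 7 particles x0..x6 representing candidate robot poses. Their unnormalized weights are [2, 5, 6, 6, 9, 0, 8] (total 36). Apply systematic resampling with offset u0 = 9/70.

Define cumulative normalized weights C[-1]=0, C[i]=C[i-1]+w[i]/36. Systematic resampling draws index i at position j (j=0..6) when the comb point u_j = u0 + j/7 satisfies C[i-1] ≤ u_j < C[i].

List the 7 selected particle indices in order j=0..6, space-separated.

C = [1/18, 7/36, 13/36, 19/36, 7/9, 7/9, 1]
j=0: u_0=9/70 ∈ [1/18, 7/36) → index 1
j=1: u_1=19/70 ∈ [7/36, 13/36) → index 2
j=2: u_2=29/70 ∈ [13/36, 19/36) → index 3
j=3: u_3=39/70 ∈ [19/36, 7/9) → index 4
j=4: u_4=7/10 ∈ [19/36, 7/9) → index 4
j=5: u_5=59/70 ∈ [7/9, 1) → index 6
j=6: u_6=69/70 ∈ [7/9, 1) → index 6

1 2 3 4 4 6 6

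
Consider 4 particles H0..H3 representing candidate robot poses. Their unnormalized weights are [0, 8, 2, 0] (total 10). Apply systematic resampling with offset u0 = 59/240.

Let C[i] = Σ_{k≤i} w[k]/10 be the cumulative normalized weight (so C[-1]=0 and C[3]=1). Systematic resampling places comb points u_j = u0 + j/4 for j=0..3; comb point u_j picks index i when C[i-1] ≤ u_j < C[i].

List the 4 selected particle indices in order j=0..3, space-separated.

C = [0, 4/5, 1, 1]
j=0: u_0=59/240 ∈ [0, 4/5) → index 1
j=1: u_1=119/240 ∈ [0, 4/5) → index 1
j=2: u_2=179/240 ∈ [0, 4/5) → index 1
j=3: u_3=239/240 ∈ [4/5, 1) → index 2

1 1 1 2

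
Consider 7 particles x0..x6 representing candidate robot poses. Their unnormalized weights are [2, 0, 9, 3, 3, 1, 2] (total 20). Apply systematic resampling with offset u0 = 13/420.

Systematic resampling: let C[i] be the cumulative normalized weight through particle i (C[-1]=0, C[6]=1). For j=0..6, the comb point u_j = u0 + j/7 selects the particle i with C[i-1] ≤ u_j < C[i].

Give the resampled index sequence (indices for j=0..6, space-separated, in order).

0 2 2 2 3 4 5

C = [1/10, 1/10, 11/20, 7/10, 17/20, 9/10, 1]
j=0: u_0=13/420 ∈ [0, 1/10) → index 0
j=1: u_1=73/420 ∈ [1/10, 11/20) → index 2
j=2: u_2=19/60 ∈ [1/10, 11/20) → index 2
j=3: u_3=193/420 ∈ [1/10, 11/20) → index 2
j=4: u_4=253/420 ∈ [11/20, 7/10) → index 3
j=5: u_5=313/420 ∈ [7/10, 17/20) → index 4
j=6: u_6=373/420 ∈ [17/20, 9/10) → index 5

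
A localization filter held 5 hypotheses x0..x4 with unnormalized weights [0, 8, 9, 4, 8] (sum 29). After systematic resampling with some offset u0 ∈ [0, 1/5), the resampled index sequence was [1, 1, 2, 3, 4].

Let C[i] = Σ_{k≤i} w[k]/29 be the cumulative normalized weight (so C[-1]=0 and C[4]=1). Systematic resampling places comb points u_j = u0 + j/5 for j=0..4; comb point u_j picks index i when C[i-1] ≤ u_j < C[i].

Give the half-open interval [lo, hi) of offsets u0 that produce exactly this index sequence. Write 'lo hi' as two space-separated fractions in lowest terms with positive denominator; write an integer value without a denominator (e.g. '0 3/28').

0 11/145

C = [0, 8/29, 17/29, 21/29, 1]
j=0 picked index 1: u0 ∈ [0, 8/29)
j=1 picked index 1: u0 ∈ [-1/5, 11/145)
j=2 picked index 2: u0 ∈ [-18/145, 27/145)
j=3 picked index 3: u0 ∈ [-2/145, 18/145)
j=4 picked index 4: u0 ∈ [-11/145, 1/5)
intersection: [0, 11/145)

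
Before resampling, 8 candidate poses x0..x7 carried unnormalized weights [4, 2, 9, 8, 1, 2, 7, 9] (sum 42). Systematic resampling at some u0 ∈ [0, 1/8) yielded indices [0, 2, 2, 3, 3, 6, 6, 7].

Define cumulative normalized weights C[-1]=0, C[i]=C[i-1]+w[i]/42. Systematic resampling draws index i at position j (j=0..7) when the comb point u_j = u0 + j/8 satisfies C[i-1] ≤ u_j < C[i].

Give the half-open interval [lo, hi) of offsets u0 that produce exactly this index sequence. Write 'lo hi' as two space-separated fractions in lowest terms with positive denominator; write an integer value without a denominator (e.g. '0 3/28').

1/56 1/28

C = [2/21, 1/7, 5/14, 23/42, 4/7, 13/21, 11/14, 1]
j=0 picked index 0: u0 ∈ [0, 2/21)
j=1 picked index 2: u0 ∈ [1/56, 13/56)
j=2 picked index 2: u0 ∈ [-3/28, 3/28)
j=3 picked index 3: u0 ∈ [-1/56, 29/168)
j=4 picked index 3: u0 ∈ [-1/7, 1/21)
j=5 picked index 6: u0 ∈ [-1/168, 9/56)
j=6 picked index 6: u0 ∈ [-11/84, 1/28)
j=7 picked index 7: u0 ∈ [-5/56, 1/8)
intersection: [1/56, 1/28)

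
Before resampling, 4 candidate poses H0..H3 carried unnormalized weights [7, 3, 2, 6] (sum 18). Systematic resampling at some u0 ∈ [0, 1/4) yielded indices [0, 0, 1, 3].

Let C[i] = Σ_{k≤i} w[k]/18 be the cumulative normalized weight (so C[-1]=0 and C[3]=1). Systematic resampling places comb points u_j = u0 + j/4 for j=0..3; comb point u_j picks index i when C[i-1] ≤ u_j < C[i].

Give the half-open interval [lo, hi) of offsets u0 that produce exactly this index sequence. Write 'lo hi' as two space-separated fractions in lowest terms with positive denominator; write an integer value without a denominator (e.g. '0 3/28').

C = [7/18, 5/9, 2/3, 1]
j=0 picked index 0: u0 ∈ [0, 7/18)
j=1 picked index 0: u0 ∈ [-1/4, 5/36)
j=2 picked index 1: u0 ∈ [-1/9, 1/18)
j=3 picked index 3: u0 ∈ [-1/12, 1/4)
intersection: [0, 1/18)

0 1/18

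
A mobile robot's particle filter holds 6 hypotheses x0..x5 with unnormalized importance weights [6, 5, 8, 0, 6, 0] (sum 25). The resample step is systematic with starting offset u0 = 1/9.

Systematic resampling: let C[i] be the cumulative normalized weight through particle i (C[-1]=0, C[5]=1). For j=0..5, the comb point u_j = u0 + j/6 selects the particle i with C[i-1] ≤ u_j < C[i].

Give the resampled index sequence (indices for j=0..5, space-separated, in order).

C = [6/25, 11/25, 19/25, 19/25, 1, 1]
j=0: u_0=1/9 ∈ [0, 6/25) → index 0
j=1: u_1=5/18 ∈ [6/25, 11/25) → index 1
j=2: u_2=4/9 ∈ [11/25, 19/25) → index 2
j=3: u_3=11/18 ∈ [11/25, 19/25) → index 2
j=4: u_4=7/9 ∈ [19/25, 1) → index 4
j=5: u_5=17/18 ∈ [19/25, 1) → index 4

0 1 2 2 4 4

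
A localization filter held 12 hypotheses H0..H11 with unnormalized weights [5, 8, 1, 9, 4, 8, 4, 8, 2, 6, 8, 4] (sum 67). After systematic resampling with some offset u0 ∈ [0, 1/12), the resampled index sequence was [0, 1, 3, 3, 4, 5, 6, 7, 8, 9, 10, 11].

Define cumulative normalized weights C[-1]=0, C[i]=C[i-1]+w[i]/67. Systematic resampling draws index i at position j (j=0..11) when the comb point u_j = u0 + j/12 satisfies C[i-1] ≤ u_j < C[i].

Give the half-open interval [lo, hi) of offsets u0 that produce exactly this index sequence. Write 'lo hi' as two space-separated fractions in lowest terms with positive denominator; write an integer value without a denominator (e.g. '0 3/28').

17/402 13/201

C = [5/67, 13/67, 14/67, 23/67, 27/67, 35/67, 39/67, 47/67, 49/67, 55/67, 63/67, 1]
j=0 picked index 0: u0 ∈ [0, 5/67)
j=1 picked index 1: u0 ∈ [-7/804, 89/804)
j=2 picked index 3: u0 ∈ [17/402, 71/402)
j=3 picked index 3: u0 ∈ [-11/268, 25/268)
j=4 picked index 4: u0 ∈ [2/201, 14/201)
j=5 picked index 5: u0 ∈ [-11/804, 85/804)
j=6 picked index 6: u0 ∈ [3/134, 11/134)
j=7 picked index 7: u0 ∈ [-1/804, 95/804)
j=8 picked index 8: u0 ∈ [7/201, 13/201)
j=9 picked index 9: u0 ∈ [-5/268, 19/268)
j=10 picked index 10: u0 ∈ [-5/402, 43/402)
j=11 picked index 11: u0 ∈ [19/804, 1/12)
intersection: [17/402, 13/201)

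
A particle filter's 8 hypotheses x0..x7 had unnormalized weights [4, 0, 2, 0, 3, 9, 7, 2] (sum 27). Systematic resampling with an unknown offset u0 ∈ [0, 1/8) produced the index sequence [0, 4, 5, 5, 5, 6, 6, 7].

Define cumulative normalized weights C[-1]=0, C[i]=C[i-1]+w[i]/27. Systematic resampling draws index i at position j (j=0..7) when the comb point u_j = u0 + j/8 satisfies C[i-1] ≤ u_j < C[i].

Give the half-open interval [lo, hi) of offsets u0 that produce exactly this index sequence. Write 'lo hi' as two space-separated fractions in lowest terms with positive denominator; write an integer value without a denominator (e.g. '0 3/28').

C = [4/27, 4/27, 2/9, 2/9, 1/3, 2/3, 25/27, 1]
j=0 picked index 0: u0 ∈ [0, 4/27)
j=1 picked index 4: u0 ∈ [7/72, 5/24)
j=2 picked index 5: u0 ∈ [1/12, 5/12)
j=3 picked index 5: u0 ∈ [-1/24, 7/24)
j=4 picked index 5: u0 ∈ [-1/6, 1/6)
j=5 picked index 6: u0 ∈ [1/24, 65/216)
j=6 picked index 6: u0 ∈ [-1/12, 19/108)
j=7 picked index 7: u0 ∈ [11/216, 1/8)
intersection: [7/72, 1/8)

7/72 1/8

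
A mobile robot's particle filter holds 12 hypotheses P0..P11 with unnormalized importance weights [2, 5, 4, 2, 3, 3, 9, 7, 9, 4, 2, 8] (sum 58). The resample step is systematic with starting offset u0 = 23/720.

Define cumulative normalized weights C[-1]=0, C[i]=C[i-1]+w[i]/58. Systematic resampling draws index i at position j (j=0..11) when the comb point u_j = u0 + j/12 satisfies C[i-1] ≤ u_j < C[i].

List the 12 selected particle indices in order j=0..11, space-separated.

C = [1/29, 7/58, 11/58, 13/58, 8/29, 19/58, 14/29, 35/58, 22/29, 24/29, 25/29, 1]
j=0: u_0=23/720 ∈ [0, 1/29) → index 0
j=1: u_1=83/720 ∈ [1/29, 7/58) → index 1
j=2: u_2=143/720 ∈ [11/58, 13/58) → index 3
j=3: u_3=203/720 ∈ [8/29, 19/58) → index 5
j=4: u_4=263/720 ∈ [19/58, 14/29) → index 6
j=5: u_5=323/720 ∈ [19/58, 14/29) → index 6
j=6: u_6=383/720 ∈ [14/29, 35/58) → index 7
j=7: u_7=443/720 ∈ [35/58, 22/29) → index 8
j=8: u_8=503/720 ∈ [35/58, 22/29) → index 8
j=9: u_9=563/720 ∈ [22/29, 24/29) → index 9
j=10: u_10=623/720 ∈ [25/29, 1) → index 11
j=11: u_11=683/720 ∈ [25/29, 1) → index 11

0 1 3 5 6 6 7 8 8 9 11 11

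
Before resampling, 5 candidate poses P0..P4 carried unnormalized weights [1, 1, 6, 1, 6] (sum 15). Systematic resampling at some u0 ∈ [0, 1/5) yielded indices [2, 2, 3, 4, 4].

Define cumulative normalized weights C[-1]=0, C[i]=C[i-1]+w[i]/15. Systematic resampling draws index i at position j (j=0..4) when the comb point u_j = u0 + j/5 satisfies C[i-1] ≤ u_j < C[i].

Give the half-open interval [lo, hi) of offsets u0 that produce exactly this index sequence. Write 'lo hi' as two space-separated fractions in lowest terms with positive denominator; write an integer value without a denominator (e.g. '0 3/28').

2/15 1/5

C = [1/15, 2/15, 8/15, 3/5, 1]
j=0 picked index 2: u0 ∈ [2/15, 8/15)
j=1 picked index 2: u0 ∈ [-1/15, 1/3)
j=2 picked index 3: u0 ∈ [2/15, 1/5)
j=3 picked index 4: u0 ∈ [0, 2/5)
j=4 picked index 4: u0 ∈ [-1/5, 1/5)
intersection: [2/15, 1/5)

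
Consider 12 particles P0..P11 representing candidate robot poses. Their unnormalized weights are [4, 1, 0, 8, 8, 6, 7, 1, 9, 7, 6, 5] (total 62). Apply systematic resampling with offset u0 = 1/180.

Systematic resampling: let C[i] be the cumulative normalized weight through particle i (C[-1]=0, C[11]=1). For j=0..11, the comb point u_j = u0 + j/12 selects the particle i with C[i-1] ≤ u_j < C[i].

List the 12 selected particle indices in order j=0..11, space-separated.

0 3 3 4 5 5 6 8 8 9 10 11

C = [2/31, 5/62, 5/62, 13/62, 21/62, 27/62, 17/31, 35/62, 22/31, 51/62, 57/62, 1]
j=0: u_0=1/180 ∈ [0, 2/31) → index 0
j=1: u_1=4/45 ∈ [5/62, 13/62) → index 3
j=2: u_2=31/180 ∈ [5/62, 13/62) → index 3
j=3: u_3=23/90 ∈ [13/62, 21/62) → index 4
j=4: u_4=61/180 ∈ [21/62, 27/62) → index 5
j=5: u_5=19/45 ∈ [21/62, 27/62) → index 5
j=6: u_6=91/180 ∈ [27/62, 17/31) → index 6
j=7: u_7=53/90 ∈ [35/62, 22/31) → index 8
j=8: u_8=121/180 ∈ [35/62, 22/31) → index 8
j=9: u_9=34/45 ∈ [22/31, 51/62) → index 9
j=10: u_10=151/180 ∈ [51/62, 57/62) → index 10
j=11: u_11=83/90 ∈ [57/62, 1) → index 11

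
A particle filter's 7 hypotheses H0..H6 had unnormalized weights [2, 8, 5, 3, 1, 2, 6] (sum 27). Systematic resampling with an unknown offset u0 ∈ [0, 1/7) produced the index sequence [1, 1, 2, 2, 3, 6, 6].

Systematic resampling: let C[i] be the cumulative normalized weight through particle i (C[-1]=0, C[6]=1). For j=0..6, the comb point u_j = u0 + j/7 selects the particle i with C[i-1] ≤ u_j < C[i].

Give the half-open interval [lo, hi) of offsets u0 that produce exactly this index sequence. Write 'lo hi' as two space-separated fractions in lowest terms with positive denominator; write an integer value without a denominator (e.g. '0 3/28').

C = [2/27, 10/27, 5/9, 2/3, 19/27, 7/9, 1]
j=0 picked index 1: u0 ∈ [2/27, 10/27)
j=1 picked index 1: u0 ∈ [-13/189, 43/189)
j=2 picked index 2: u0 ∈ [16/189, 17/63)
j=3 picked index 2: u0 ∈ [-11/189, 8/63)
j=4 picked index 3: u0 ∈ [-1/63, 2/21)
j=5 picked index 6: u0 ∈ [4/63, 2/7)
j=6 picked index 6: u0 ∈ [-5/63, 1/7)
intersection: [16/189, 2/21)

16/189 2/21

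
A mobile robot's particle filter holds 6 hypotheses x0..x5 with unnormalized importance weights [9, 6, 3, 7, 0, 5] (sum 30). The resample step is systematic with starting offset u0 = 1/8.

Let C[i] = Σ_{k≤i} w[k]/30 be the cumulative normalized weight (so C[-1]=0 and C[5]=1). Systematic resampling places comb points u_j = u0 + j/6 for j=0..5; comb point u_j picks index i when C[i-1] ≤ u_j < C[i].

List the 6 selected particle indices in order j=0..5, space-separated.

0 0 1 3 3 5

C = [3/10, 1/2, 3/5, 5/6, 5/6, 1]
j=0: u_0=1/8 ∈ [0, 3/10) → index 0
j=1: u_1=7/24 ∈ [0, 3/10) → index 0
j=2: u_2=11/24 ∈ [3/10, 1/2) → index 1
j=3: u_3=5/8 ∈ [3/5, 5/6) → index 3
j=4: u_4=19/24 ∈ [3/5, 5/6) → index 3
j=5: u_5=23/24 ∈ [5/6, 1) → index 5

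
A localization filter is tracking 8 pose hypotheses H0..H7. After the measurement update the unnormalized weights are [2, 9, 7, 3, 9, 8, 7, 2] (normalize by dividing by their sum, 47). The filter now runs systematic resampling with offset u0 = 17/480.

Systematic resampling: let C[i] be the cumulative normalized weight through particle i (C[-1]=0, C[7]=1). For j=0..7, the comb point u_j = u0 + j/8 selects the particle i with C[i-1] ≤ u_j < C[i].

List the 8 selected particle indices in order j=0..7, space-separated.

0 1 2 3 4 5 5 6

C = [2/47, 11/47, 18/47, 21/47, 30/47, 38/47, 45/47, 1]
j=0: u_0=17/480 ∈ [0, 2/47) → index 0
j=1: u_1=77/480 ∈ [2/47, 11/47) → index 1
j=2: u_2=137/480 ∈ [11/47, 18/47) → index 2
j=3: u_3=197/480 ∈ [18/47, 21/47) → index 3
j=4: u_4=257/480 ∈ [21/47, 30/47) → index 4
j=5: u_5=317/480 ∈ [30/47, 38/47) → index 5
j=6: u_6=377/480 ∈ [30/47, 38/47) → index 5
j=7: u_7=437/480 ∈ [38/47, 45/47) → index 6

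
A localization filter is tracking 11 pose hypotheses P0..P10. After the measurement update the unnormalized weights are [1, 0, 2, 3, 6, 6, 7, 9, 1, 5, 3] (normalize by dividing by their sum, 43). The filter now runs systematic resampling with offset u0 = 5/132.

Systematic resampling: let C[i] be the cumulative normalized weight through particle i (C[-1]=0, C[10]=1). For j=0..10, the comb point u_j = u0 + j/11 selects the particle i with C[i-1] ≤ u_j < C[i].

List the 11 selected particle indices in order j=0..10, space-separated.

C = [1/43, 1/43, 3/43, 6/43, 12/43, 18/43, 25/43, 34/43, 35/43, 40/43, 1]
j=0: u_0=5/132 ∈ [1/43, 3/43) → index 2
j=1: u_1=17/132 ∈ [3/43, 6/43) → index 3
j=2: u_2=29/132 ∈ [6/43, 12/43) → index 4
j=3: u_3=41/132 ∈ [12/43, 18/43) → index 5
j=4: u_4=53/132 ∈ [12/43, 18/43) → index 5
j=5: u_5=65/132 ∈ [18/43, 25/43) → index 6
j=6: u_6=7/12 ∈ [25/43, 34/43) → index 7
j=7: u_7=89/132 ∈ [25/43, 34/43) → index 7
j=8: u_8=101/132 ∈ [25/43, 34/43) → index 7
j=9: u_9=113/132 ∈ [35/43, 40/43) → index 9
j=10: u_10=125/132 ∈ [40/43, 1) → index 10

2 3 4 5 5 6 7 7 7 9 10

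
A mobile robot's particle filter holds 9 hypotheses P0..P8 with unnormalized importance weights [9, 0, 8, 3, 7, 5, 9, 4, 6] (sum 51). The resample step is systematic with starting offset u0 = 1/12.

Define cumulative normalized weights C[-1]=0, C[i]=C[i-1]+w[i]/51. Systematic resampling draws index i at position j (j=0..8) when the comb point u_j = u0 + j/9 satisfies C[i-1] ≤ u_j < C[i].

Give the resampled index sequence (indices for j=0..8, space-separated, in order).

C = [3/17, 3/17, 1/3, 20/51, 9/17, 32/51, 41/51, 15/17, 1]
j=0: u_0=1/12 ∈ [0, 3/17) → index 0
j=1: u_1=7/36 ∈ [3/17, 1/3) → index 2
j=2: u_2=11/36 ∈ [3/17, 1/3) → index 2
j=3: u_3=5/12 ∈ [20/51, 9/17) → index 4
j=4: u_4=19/36 ∈ [20/51, 9/17) → index 4
j=5: u_5=23/36 ∈ [32/51, 41/51) → index 6
j=6: u_6=3/4 ∈ [32/51, 41/51) → index 6
j=7: u_7=31/36 ∈ [41/51, 15/17) → index 7
j=8: u_8=35/36 ∈ [15/17, 1) → index 8

0 2 2 4 4 6 6 7 8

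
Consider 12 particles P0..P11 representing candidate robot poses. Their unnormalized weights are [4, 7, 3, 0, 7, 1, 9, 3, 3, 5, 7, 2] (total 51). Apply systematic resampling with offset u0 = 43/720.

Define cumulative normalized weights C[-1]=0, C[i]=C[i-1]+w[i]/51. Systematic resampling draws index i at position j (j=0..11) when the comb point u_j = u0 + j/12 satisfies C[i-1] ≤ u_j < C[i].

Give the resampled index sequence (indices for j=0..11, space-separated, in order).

C = [4/51, 11/51, 14/51, 14/51, 7/17, 22/51, 31/51, 2/3, 37/51, 14/17, 49/51, 1]
j=0: u_0=43/720 ∈ [0, 4/51) → index 0
j=1: u_1=103/720 ∈ [4/51, 11/51) → index 1
j=2: u_2=163/720 ∈ [11/51, 14/51) → index 2
j=3: u_3=223/720 ∈ [14/51, 7/17) → index 4
j=4: u_4=283/720 ∈ [14/51, 7/17) → index 4
j=5: u_5=343/720 ∈ [22/51, 31/51) → index 6
j=6: u_6=403/720 ∈ [22/51, 31/51) → index 6
j=7: u_7=463/720 ∈ [31/51, 2/3) → index 7
j=8: u_8=523/720 ∈ [37/51, 14/17) → index 9
j=9: u_9=583/720 ∈ [37/51, 14/17) → index 9
j=10: u_10=643/720 ∈ [14/17, 49/51) → index 10
j=11: u_11=703/720 ∈ [49/51, 1) → index 11

0 1 2 4 4 6 6 7 9 9 10 11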